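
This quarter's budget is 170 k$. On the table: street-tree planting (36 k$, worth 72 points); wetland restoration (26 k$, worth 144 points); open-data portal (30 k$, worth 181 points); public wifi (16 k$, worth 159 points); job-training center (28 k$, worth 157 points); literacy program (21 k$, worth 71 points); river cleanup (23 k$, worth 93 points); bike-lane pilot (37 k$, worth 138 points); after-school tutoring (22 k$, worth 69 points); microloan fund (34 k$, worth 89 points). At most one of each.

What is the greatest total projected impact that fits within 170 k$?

874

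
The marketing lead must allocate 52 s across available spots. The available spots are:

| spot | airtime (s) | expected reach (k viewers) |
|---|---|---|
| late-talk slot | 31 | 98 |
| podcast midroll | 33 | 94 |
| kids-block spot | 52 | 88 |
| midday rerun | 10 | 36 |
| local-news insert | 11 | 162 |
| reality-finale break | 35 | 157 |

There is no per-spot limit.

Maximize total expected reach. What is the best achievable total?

648

Ranking by ratio (expected reach/s): local-news insert 14.73, reality-finale break 4.49, midday rerun 3.60.
Best packing: 4×local-news insert — 44 s, 648 total.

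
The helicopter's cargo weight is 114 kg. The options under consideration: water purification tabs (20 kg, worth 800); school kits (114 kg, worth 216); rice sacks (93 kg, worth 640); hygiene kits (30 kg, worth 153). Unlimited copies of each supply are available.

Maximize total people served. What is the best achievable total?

4000

Ranking by ratio (people served/kg): water purification tabs 40.00, rice sacks 6.88, hygiene kits 5.10.
Best packing: 5×water purification tabs — 100 kg, 4000 total.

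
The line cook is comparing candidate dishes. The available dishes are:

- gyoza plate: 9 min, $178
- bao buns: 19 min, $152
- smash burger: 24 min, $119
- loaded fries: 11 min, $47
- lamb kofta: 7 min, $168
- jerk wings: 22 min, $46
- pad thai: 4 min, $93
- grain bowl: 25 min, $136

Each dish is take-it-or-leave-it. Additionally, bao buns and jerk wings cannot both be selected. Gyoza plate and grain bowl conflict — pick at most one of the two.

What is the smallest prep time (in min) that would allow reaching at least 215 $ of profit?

Need the lightest bundle worth ≥ 215.
Taking lamb kofta + pad thai gives 261 (≥ 215) for 11 min.
Below 11 min the best achievable stays under 215.

11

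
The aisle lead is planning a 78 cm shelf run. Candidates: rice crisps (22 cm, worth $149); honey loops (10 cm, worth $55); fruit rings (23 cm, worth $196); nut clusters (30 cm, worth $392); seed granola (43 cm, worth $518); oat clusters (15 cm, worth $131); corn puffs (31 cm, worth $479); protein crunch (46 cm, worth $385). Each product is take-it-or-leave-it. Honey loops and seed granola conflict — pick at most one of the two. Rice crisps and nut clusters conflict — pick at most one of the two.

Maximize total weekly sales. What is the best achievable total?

Nut clusters + oat clusters + corn puffs uses 76 of the 78 cm and totals 1002.

1002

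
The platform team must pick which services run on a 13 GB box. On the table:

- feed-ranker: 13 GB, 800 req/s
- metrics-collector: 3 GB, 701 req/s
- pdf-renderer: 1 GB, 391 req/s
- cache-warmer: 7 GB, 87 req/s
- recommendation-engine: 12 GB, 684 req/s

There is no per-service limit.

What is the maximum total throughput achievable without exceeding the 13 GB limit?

Best packing: 13×pdf-renderer — 13 GB, 5083 total.
Nothing else within 13 GB beats 5083.

5083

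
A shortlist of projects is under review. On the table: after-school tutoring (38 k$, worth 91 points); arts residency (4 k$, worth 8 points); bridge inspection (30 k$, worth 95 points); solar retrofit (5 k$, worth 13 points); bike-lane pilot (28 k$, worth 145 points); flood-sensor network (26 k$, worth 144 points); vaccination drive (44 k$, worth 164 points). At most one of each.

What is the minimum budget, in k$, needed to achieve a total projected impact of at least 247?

54

Look for the lowest-budget combination reaching 247.
bike-lane pilot + flood-sensor network reaches 289 using 54 k$.
Any bundle with less than 54 k$ falls short of 247.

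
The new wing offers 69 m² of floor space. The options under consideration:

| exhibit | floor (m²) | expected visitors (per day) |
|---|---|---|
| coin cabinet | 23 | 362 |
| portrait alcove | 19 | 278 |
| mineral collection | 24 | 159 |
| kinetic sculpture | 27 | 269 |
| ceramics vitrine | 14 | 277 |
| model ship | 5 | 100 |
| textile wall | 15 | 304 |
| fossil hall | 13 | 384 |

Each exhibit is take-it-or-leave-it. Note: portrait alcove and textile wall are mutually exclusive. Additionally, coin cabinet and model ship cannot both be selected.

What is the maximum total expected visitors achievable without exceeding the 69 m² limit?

1327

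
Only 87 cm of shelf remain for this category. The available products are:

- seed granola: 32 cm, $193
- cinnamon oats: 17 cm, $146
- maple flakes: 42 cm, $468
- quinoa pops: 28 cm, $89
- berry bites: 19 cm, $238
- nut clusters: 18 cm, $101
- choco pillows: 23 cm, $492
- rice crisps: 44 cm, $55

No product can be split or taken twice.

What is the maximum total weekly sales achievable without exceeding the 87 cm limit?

1198

The ratio ordering already packs tightly: maple flakes + berry bites + choco pillows, 84 cm, 1198.
No other feasible combination exceeds 1198.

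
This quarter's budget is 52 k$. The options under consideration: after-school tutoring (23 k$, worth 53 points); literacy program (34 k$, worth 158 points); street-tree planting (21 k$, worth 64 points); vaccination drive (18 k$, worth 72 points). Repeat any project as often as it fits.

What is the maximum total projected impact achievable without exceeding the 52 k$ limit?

230

Best packing: literacy program + vaccination drive — 52 k$, 230 total.
That's the maximum — no swap from here does better than 230.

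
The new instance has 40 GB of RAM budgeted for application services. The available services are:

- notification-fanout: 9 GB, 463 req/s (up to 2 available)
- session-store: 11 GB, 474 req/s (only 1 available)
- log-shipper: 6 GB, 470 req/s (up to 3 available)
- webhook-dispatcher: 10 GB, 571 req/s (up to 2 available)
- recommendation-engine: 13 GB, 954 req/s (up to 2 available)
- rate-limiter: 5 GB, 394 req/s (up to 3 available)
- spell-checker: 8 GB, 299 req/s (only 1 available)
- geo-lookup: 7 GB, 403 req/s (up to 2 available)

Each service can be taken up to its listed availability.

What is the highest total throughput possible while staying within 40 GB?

3076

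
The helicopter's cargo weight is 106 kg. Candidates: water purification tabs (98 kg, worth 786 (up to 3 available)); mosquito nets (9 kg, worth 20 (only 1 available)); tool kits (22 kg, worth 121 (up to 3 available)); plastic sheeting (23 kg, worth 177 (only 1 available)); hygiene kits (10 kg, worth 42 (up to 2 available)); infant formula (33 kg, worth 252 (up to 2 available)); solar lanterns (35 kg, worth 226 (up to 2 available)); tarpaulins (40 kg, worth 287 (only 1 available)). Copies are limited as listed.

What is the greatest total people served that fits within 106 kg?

791

Ranking by ratio (people served/kg): water purification tabs 8.02, plastic sheeting 7.70, infant formula 7.64, tarpaulins 7.17.
Filling by ratio: water purification tabs for 786, with 8 kg left unused.
Replace water purification tabs with 2×infant formula + tarpaulins: the trade gains 5 net, giving 791 at 106 kg.
No other feasible combination exceeds 791.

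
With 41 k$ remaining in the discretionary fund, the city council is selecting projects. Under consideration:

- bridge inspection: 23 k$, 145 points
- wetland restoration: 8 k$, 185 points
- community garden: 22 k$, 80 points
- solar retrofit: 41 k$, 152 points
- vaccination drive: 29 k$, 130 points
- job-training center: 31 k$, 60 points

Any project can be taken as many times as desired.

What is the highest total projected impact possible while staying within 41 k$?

Best packing: 5×wetland restoration — 40 k$, 925 total.
That's the maximum — no swap from here does better than 925.

925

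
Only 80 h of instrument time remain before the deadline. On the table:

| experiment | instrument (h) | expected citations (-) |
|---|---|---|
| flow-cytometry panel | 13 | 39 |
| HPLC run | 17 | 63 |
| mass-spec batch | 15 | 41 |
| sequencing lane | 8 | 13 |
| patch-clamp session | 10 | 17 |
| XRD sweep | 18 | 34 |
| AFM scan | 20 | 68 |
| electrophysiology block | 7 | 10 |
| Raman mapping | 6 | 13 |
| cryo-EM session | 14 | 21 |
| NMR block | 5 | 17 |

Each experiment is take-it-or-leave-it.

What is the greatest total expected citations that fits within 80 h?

Taking the top-ratio experiments first gives flow-cytometry panel + HPLC run + mass-spec batch + AFM scan + Raman mapping + NMR block for 241 (76 h).
The 6 h tied up in Raman mapping is better spent on patch-clamp session — total rises to 245 (80 h).
That's the maximum — no swap from here does better than 245.

245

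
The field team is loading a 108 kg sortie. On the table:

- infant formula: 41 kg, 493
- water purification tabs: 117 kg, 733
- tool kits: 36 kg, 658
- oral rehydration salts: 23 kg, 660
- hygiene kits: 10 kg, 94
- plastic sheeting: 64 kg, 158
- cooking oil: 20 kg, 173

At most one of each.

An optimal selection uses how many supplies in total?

3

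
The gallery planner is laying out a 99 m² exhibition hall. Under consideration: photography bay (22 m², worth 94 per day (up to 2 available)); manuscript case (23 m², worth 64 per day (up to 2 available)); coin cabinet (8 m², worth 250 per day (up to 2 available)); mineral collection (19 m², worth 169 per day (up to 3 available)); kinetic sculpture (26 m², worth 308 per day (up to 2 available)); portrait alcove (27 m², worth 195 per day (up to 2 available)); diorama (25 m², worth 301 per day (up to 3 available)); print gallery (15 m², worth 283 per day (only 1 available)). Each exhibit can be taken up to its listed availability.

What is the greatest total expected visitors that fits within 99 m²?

1443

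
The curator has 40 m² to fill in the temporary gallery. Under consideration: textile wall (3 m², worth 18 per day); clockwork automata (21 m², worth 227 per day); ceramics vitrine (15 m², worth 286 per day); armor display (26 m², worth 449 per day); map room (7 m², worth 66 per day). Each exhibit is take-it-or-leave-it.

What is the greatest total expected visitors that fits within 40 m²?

Ranking by ratio (expected visitors/m²): ceramics vitrine 19.07, armor display 17.27, clockwork automata 10.81.
The ratio heuristic lands on textile wall + clockwork automata + ceramics vitrine (531) but leaves 1 m² idle.
Dropping clockwork automata and ceramics vitrine frees 36 m²; slotting in armor display + map room (33 m²) lifts the total to 533 at 36 m².
Runner-up textile wall + clockwork automata + ceramics vitrine tops out at 531.

533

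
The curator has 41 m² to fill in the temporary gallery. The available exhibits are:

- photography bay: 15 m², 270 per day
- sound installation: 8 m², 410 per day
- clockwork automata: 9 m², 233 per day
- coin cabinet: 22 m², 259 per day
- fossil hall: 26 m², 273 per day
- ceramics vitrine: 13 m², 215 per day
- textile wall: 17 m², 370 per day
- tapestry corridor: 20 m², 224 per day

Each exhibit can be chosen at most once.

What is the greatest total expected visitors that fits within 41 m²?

1050

Greedy by ratio would take sound installation + clockwork automata + textile wall: 34 m² used, total 1013.
Replace clockwork automata with photography bay: the trade gains 37 net, giving 1050 at 40 m².
Next best is sound installation + clockwork automata + textile wall at 1013 (34 m²) — short by 37.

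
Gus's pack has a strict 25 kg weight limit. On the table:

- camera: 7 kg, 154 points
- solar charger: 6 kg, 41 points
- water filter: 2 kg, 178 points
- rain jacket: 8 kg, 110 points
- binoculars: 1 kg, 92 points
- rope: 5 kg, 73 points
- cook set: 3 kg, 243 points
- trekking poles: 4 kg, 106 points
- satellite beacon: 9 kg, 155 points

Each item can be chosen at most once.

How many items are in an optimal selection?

Optimal total is 883.
camera + water filter + rain jacket + binoculars + cook set + trekking poles hits 883 at 25 kg.
Any selection reaching 883 contains exactly 6 items.

6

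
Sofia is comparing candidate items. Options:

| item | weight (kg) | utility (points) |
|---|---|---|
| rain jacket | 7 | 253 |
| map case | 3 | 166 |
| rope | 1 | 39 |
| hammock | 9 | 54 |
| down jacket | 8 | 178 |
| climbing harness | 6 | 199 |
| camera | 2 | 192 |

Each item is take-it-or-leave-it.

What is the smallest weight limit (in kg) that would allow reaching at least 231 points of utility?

3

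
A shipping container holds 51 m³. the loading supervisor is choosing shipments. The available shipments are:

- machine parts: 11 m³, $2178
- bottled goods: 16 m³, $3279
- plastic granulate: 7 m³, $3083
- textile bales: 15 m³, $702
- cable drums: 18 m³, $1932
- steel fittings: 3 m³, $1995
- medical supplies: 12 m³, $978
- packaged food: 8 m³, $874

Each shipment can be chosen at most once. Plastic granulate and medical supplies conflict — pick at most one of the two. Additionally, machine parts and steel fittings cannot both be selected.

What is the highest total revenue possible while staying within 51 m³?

10289

Bottled goods + plastic granulate + cable drums + steel fittings uses 44 of the 51 m³ and totals 10289.
That's the maximum — no feasible swap from here does better than 10289.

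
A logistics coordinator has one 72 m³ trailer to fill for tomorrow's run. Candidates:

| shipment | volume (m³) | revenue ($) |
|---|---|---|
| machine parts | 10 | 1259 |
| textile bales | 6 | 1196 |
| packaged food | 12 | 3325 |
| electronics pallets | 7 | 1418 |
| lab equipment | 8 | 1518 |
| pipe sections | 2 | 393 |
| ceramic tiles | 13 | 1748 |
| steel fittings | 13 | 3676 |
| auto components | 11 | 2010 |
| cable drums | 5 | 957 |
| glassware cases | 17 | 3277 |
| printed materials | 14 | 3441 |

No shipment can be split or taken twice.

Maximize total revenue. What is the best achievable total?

By revenue per m³: steel fittings 282.77, packaged food 277.08, printed materials 245.79, electronics pallets 202.57 lead.
Filling by ratio: textile bales + packaged food + electronics pallets + pipe sections + steel fittings + glassware cases + printed materials for 16726, with 1 m³ left unused.
Replace electronics pallets with lab equipment: the trade gains 100 net, giving 16826 at 72 m³.
An exhaustive check of the 4096 subsets confirms 16826.

16826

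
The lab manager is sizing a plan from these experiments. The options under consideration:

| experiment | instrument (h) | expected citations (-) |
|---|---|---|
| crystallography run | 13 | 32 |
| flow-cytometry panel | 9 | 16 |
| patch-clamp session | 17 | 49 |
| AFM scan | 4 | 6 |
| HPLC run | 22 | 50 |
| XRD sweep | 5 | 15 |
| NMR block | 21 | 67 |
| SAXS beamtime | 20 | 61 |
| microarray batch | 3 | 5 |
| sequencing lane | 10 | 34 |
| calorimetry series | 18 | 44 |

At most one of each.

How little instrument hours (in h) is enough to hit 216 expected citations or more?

71

Need the lightest bundle worth ≥ 216.
patch-clamp session + NMR block + SAXS beamtime + microarray batch + sequencing lane: 216 expected citations at 71 h.
Below 71 h the best achievable stays under 216.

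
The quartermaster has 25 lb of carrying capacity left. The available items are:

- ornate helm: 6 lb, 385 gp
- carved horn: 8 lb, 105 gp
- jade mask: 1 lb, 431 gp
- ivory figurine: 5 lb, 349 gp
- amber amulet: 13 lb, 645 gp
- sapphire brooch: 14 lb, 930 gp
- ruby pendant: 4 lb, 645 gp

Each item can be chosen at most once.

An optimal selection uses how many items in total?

The maximum value within 25 lb is 2391.
One optimal bundle: ornate helm + jade mask + sapphire brooch + ruby pendant (25 lb).
Every optimal selection uses 4 items.

4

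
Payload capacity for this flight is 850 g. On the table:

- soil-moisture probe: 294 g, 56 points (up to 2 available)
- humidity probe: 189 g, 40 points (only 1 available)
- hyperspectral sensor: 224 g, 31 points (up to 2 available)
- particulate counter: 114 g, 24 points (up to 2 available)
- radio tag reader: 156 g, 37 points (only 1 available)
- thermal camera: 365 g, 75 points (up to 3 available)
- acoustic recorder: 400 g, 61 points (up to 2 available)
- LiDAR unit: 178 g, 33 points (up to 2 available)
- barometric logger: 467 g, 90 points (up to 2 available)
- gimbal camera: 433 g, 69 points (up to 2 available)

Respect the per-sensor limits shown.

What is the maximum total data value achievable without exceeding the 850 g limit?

The ratio heuristic lands on humidity probe + 2×particulate counter + radio tag reader + LiDAR unit (158) but leaves 99 g idle.
Replace particulate counter and LiDAR unit with thermal camera: the trade gains 18 net, giving 176 at 824 g.
Every other selection either busts 850 g or exceeds an availability limit or fails to beat 176.

176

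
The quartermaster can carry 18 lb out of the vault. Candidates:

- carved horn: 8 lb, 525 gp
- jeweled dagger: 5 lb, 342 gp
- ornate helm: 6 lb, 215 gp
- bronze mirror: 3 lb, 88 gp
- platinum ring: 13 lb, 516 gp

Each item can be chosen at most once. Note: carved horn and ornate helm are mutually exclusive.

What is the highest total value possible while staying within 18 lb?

955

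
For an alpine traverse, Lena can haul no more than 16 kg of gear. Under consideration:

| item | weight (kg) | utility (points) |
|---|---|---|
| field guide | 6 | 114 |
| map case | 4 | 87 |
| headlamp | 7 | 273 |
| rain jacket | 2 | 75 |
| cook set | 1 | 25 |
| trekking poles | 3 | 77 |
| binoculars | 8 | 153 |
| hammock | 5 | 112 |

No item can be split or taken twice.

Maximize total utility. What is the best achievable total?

Greedy by ratio would take headlamp + rain jacket + cook set + trekking poles: 13 kg used, total 450.
The 1 kg tied up in cook set is better spent on map case — total rises to 512 (16 kg).
Nothing else within 16 kg beats 512.

512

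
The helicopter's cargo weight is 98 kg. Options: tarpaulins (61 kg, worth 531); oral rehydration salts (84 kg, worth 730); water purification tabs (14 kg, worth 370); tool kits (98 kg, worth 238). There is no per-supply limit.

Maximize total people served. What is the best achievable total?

Taking 7×water purification tabs: 98 kg used, 2590 in people served.
Every other selection either busts 98 kg or fails to beat 2590.

2590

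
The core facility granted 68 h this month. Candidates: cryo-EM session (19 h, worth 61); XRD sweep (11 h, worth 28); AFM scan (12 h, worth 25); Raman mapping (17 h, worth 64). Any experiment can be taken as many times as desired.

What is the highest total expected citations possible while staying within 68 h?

256

4×Raman mapping uses 68 of the 68 h and totals 256.
Nothing else within 68 h beats 256.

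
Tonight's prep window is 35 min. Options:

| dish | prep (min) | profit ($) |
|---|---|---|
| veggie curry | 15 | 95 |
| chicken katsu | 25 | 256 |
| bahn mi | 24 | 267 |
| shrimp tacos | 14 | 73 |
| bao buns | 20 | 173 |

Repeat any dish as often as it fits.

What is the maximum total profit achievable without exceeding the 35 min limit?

Ranking by ratio (profit/min): bahn mi 11.12, chicken katsu 10.24, bao buns 8.65, veggie curry 6.33.
Filling by ratio: bahn mi for 267, with 11 min left unused.
Replace bahn mi with veggie curry + bao buns: the trade gains 1 net, giving 268 at 35 min.
Every other selection either busts 35 min or fails to beat 268.

268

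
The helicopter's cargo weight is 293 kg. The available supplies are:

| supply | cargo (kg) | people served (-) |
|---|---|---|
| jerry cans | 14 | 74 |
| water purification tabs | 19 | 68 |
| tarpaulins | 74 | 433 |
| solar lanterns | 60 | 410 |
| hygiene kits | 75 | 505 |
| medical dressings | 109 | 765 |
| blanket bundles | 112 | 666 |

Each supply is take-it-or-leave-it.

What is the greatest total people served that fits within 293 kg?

The ratio heuristic lands on jerry cans + water purification tabs + solar lanterns + hygiene kits + medical dressings (1822) but leaves 16 kg idle.
Dropping solar lanterns frees 60 kg; slotting in tarpaulins (74 kg) lifts the total to 1845 at 291 kg.

1845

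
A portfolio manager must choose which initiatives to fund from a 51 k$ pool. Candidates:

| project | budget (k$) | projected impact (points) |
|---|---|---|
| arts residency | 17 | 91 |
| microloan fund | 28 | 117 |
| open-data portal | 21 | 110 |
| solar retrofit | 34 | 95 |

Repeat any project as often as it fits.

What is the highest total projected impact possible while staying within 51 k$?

273

Density check — arts residency 5.35, open-data portal 5.24, microloan fund 4.18 are the best per k$.
The ratio ordering already packs tightly: 3×arts residency, 51 k$, 273.
Nothing else within 51 k$ beats 273.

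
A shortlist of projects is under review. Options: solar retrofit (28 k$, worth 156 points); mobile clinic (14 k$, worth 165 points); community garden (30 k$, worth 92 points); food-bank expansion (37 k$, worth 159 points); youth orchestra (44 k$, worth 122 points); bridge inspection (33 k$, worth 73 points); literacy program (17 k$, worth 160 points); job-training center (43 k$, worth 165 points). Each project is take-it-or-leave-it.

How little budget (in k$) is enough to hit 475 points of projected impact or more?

Look for the lowest-budget combination reaching 475.
Taking solar retrofit + mobile clinic + literacy program gives 481 (≥ 475) for 59 k$.
Below 59 k$ the best achievable stays under 475.

59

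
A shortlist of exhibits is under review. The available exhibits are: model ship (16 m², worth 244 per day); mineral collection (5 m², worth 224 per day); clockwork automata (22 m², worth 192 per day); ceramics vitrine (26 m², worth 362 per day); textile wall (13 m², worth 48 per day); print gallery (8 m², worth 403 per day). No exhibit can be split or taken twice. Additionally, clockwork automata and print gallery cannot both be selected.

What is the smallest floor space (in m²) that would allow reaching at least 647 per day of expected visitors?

24

Need the lightest bundle worth ≥ 647.
model ship + print gallery reaches 647 using 24 m².
Any bundle with less than 24 m² falls short of 647.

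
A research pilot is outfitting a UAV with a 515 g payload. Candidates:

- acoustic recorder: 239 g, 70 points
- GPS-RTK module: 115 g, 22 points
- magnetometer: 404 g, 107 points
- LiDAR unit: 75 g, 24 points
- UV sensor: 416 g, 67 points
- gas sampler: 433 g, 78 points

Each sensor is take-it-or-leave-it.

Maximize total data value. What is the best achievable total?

Ranking by ratio (data value/g): LiDAR unit 0.32, acoustic recorder 0.29, magnetometer 0.26.
Taking the top-ratio sensors first gives acoustic recorder + GPS-RTK module + LiDAR unit for 116 (429 g).
Replace acoustic recorder and GPS-RTK module with magnetometer: the trade gains 15 net, giving 131 at 479 g.
Runner-up acoustic recorder + GPS-RTK module + LiDAR unit tops out at 116.

131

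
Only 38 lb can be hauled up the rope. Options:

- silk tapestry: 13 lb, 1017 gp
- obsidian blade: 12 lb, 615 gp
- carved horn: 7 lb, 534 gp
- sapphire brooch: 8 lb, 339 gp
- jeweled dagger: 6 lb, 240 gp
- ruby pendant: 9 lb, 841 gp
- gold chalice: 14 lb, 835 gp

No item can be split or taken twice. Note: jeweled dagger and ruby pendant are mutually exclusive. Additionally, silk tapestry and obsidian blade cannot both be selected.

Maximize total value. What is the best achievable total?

2731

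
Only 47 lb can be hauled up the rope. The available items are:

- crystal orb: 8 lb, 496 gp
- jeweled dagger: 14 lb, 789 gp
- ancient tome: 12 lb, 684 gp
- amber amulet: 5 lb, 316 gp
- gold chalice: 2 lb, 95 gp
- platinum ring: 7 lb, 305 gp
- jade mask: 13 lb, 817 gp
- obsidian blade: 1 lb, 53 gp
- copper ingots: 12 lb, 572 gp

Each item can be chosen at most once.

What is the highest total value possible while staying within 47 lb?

Taking the top-ratio items first gives crystal orb + ancient tome + amber amulet + gold chalice + jade mask + obsidian blade for 2461 (41 lb).
The 8 lb tied up in amber amulet and gold chalice and obsidian blade is better spent on jeweled dagger — total rises to 2786 (47 lb).
Runner-up jeweled dagger + ancient tome + amber amulet + gold chalice + jade mask + obsidian blade tops out at 2754.

2786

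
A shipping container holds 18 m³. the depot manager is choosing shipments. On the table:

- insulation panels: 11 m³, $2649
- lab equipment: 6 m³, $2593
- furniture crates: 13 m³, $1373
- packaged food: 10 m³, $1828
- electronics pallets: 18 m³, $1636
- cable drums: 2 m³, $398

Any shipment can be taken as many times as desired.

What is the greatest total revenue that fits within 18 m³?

7779

3×lab equipment uses 18 of the 18 m³ and totals 7779.
Nothing else within 18 m³ beats 7779.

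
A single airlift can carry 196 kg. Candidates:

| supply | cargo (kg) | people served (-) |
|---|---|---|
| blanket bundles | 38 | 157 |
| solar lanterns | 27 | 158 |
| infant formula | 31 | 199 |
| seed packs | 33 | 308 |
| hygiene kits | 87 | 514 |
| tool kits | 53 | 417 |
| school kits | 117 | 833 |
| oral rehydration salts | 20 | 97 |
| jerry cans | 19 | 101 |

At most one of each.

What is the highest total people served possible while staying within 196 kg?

Filling by ratio: solar lanterns + infant formula + seed packs + tool kits + oral rehydration salts + jerry cans for 1280, with 13 kg left unused.
The 104 kg tied up in infant formula and tool kits and oral rehydration salts is better spent on school kits — total rises to 1400 (196 kg).
That's the maximum — no swap from here does better than 1400.

1400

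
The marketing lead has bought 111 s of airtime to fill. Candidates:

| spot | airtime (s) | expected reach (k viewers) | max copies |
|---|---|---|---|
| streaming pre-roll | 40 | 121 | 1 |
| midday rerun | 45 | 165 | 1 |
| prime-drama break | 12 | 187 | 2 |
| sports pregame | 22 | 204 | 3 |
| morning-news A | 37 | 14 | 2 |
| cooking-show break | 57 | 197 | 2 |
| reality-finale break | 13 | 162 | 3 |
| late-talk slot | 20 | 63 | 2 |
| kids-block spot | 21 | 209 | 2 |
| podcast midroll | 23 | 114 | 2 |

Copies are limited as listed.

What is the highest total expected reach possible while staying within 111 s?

1278

Density check — prime-drama break 15.58, reality-finale break 12.46, kids-block spot 9.95, sports pregame 9.27 are the best per s.
Taking 2×prime-drama break + 3×reality-finale break + 2×kids-block spot: 105 s used, 1278 in expected reach.
No other feasible combination exceeds 1278.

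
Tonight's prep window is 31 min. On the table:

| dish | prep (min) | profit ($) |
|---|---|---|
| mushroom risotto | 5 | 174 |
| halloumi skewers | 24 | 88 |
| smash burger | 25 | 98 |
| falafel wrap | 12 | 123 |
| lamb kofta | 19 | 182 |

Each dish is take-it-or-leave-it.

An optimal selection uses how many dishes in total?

The maximum profit within 31 min is 356.
For example mushroom risotto + lamb kofta achieves it, using 24 min.
All optima have 2 dishes.

2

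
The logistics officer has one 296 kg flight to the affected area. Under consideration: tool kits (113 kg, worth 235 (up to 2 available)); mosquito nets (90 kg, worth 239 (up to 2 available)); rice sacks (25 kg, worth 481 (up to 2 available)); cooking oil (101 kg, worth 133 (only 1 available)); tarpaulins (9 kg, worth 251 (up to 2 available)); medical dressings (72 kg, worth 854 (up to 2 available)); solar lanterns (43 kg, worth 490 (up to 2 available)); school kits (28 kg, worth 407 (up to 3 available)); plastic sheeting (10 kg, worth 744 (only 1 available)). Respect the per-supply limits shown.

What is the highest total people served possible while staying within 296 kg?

Density check — plastic sheeting 74.40, tarpaulins 27.89, rice sacks 19.24, school kits 14.54 are the best per kg.
A density-first pass picks 2×rice sacks + 2×tarpaulins + medical dressings + solar lanterns + 3×school kits + plastic sheeting — 4773 at 277 kg.
Replace school kits with solar lanterns: the trade gains 83 net, giving 4856 at 292 kg.

4856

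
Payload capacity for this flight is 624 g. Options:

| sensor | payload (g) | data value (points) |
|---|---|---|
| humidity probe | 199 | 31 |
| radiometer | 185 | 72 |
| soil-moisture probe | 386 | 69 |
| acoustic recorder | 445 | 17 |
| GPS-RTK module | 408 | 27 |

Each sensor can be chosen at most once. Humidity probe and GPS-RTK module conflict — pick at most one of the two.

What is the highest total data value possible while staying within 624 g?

The ratio ordering already packs tightly: radiometer + soil-moisture probe, 571 g, 141.
The closest alternative, humidity probe + radiometer, reaches only 103.

141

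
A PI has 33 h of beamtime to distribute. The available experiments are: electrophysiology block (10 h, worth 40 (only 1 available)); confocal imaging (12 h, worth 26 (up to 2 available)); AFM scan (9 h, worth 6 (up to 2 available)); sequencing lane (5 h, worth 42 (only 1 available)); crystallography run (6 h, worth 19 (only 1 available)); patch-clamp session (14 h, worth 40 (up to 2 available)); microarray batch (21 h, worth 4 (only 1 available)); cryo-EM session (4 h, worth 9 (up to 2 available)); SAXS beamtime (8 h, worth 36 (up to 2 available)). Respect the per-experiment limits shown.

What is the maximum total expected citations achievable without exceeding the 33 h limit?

By expected citations per h: sequencing lane 8.40, SAXS beamtime 4.50, electrophysiology block 4.00, crystallography run 3.17 lead.
Electrophysiology block + sequencing lane + 2×SAXS beamtime uses 31 of the 33 h and totals 154.

154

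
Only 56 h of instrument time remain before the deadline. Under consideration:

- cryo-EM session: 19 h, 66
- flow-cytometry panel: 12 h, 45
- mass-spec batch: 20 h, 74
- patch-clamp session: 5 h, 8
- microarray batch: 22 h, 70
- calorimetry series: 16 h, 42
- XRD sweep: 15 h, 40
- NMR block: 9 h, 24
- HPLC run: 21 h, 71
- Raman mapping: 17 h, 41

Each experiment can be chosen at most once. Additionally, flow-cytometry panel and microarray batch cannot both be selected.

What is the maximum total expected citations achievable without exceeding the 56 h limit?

193

By expected citations per h: flow-cytometry panel 3.75, mass-spec batch 3.70, cryo-EM session 3.47 lead.
The ratio ordering already packs tightly: cryo-EM session + flow-cytometry panel + mass-spec batch + patch-clamp session, 56 h, 193.
Runner-up flow-cytometry panel + mass-spec batch + HPLC run tops out at 190.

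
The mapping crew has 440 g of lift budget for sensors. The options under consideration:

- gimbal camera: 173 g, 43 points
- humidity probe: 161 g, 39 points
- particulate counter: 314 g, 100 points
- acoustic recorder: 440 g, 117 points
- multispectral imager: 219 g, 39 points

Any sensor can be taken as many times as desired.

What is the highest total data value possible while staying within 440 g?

Filling by ratio: particulate counter for 100, with 126 g left unused.
Replace particulate counter with acoustic recorder: the trade gains 17 net, giving 117 at 440 g.

117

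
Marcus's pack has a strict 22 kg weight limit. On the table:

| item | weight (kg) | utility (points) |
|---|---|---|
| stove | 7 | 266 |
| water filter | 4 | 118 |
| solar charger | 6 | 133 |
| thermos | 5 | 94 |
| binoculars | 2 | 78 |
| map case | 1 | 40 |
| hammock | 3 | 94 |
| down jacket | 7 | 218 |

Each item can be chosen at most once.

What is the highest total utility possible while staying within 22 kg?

736

Density check — map case 40.00, binoculars 39.00, stove 38.00 are the best per kg.
Filling by ratio: stove + binoculars + map case + hammock + down jacket for 696, with 2 kg left unused.
Dropping binoculars frees 2 kg; slotting in water filter (4 kg) lifts the total to 736 at 22 kg.
Runner-up stove + water filter + binoculars + map case + down jacket tops out at 720.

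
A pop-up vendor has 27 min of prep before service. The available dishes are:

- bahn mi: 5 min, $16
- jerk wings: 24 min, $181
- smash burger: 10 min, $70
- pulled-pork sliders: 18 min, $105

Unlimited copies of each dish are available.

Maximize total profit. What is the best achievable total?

By profit per min: jerk wings 7.54, smash burger 7.00, pulled-pork sliders 5.83 lead.
The ratio ordering already packs tightly: jerk wings, 24 min, 181.

181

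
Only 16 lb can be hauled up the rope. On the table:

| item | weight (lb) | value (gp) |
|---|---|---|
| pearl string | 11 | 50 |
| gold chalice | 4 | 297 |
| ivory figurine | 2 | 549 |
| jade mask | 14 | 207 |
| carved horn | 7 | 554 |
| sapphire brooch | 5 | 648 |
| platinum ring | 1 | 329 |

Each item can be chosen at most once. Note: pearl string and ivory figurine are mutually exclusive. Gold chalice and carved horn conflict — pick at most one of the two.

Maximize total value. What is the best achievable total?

Density check — platinum ring 329.00, ivory figurine 274.50, sapphire brooch 129.60 are the best per lb.
Best packing: ivory figurine + carved horn + sapphire brooch + platinum ring — 15 lb, 2080 total.

2080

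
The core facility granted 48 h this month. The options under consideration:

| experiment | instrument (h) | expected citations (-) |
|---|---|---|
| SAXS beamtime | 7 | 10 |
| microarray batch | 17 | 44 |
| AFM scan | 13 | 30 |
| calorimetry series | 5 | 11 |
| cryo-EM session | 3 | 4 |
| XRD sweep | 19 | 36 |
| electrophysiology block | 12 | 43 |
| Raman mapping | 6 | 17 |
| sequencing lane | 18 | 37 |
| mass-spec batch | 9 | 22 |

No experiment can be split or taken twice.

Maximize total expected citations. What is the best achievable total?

Filling by ratio: microarray batch + cryo-EM session + electrophysiology block + Raman mapping + mass-spec batch for 130, with 1 h left unused.
Replace cryo-EM session and mass-spec batch with AFM scan: the trade gains 4 net, giving 134 at 48 h.

134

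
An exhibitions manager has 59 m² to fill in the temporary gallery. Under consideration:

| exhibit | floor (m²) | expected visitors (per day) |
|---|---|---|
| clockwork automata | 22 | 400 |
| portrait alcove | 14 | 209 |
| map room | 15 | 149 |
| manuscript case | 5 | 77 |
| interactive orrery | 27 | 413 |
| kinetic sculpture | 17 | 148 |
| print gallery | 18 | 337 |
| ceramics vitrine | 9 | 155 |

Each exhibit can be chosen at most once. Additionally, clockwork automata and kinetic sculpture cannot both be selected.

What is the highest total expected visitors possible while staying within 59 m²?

1023

The ratio heuristic lands on clockwork automata + manuscript case + print gallery + ceramics vitrine (969) but leaves 5 m² idle.
Dropping ceramics vitrine frees 9 m²; slotting in portrait alcove (14 m²) lifts the total to 1023 at 59 m².
An exhaustive check of the 256 subsets confirms 1023.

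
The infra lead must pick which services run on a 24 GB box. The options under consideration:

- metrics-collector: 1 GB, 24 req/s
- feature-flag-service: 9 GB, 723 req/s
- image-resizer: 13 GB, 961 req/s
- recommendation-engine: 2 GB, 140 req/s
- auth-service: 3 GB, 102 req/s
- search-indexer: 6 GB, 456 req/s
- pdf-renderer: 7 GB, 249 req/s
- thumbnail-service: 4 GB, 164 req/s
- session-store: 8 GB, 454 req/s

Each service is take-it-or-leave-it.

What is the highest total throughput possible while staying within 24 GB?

Taking the top-ratio services first gives feature-flag-service + recommendation-engine + auth-service + search-indexer + thumbnail-service for 1585 (24 GB).
Replace auth-service and search-indexer and thumbnail-service with image-resizer: the trade gains 239 net, giving 1824 at 24 GB.
Runner-up metrics-collector + feature-flag-service + image-resizer tops out at 1708.

1824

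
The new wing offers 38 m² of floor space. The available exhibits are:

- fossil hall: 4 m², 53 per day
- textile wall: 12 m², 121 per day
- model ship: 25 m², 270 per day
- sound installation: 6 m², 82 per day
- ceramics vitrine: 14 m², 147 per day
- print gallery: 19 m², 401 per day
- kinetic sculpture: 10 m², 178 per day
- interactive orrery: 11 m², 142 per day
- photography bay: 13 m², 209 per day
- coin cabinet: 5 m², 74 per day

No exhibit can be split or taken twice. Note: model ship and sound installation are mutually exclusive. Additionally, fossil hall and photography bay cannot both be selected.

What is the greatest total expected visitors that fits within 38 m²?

Taking fossil hall + print gallery + kinetic sculpture + coin cabinet: 38 m² used, 706 in expected visitors.
Every other selection either busts 38 m² or breaks a pairing rule or fails to beat 706.

706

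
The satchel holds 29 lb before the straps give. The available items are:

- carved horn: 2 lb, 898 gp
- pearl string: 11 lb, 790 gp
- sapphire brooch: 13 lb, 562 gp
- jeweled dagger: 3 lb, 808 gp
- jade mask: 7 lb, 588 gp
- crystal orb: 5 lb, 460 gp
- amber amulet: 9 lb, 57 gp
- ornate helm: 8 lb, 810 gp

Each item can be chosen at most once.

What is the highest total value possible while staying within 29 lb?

3766

By value per lb: carved horn 449.00, jeweled dagger 269.33, ornate helm 101.25, crystal orb 92.00 lead.
Taking the top-ratio items first gives carved horn + jeweled dagger + jade mask + crystal orb + ornate helm for 3564 (25 lb).
The 7 lb tied up in jade mask is better spent on pearl string — total rises to 3766 (29 lb).
An exhaustive check of the 256 subsets confirms 3766.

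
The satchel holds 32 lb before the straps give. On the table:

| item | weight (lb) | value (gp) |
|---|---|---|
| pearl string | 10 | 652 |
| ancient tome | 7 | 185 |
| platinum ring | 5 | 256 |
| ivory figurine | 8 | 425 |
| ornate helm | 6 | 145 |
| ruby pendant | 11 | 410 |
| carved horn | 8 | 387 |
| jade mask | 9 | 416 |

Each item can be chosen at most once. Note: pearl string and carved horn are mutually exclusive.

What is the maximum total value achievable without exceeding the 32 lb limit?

Ranking by ratio (value/lb): pearl string 65.20, ivory figurine 53.12, platinum ring 51.20, carved horn 48.38.
Taking pearl string + platinum ring + ivory figurine + jade mask: 32 lb used, 1749 in value.
No other feasible combination exceeds 1749.

1749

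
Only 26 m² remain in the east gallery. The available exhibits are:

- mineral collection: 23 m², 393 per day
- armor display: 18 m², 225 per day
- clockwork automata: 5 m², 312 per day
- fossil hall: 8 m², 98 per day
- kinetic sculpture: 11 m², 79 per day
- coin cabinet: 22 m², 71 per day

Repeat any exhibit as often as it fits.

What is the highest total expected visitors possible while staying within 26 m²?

Ranking by ratio (expected visitors/m²): clockwork automata 62.40, mineral collection 17.09, armor display 12.50.
Taking 5×clockwork automata: 25 m² used, 1560 in expected visitors.
Nothing else within 26 m² beats 1560.

1560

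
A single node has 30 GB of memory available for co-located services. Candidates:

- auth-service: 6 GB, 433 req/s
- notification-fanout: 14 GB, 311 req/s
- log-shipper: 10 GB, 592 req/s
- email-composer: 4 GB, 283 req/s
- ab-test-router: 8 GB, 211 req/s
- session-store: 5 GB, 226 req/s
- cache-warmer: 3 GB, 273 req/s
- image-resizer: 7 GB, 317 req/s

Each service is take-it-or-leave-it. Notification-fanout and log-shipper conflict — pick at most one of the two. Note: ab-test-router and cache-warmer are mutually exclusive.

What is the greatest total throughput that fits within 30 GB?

1898

Density check — cache-warmer 91.00, auth-service 72.17, email-composer 70.75, log-shipper 59.20 are the best per GB.
Auth-service + log-shipper + email-composer + cache-warmer + image-resizer uses 30 of the 30 GB and totals 1898.
That's the maximum — no feasible swap from here does better than 1898.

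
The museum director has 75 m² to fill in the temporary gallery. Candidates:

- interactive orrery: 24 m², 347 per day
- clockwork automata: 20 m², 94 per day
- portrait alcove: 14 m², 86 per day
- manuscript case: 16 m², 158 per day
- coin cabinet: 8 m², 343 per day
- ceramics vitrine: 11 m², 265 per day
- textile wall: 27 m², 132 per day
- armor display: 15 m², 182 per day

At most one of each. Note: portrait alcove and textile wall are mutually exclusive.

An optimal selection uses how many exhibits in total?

Best achievable expected visitors is 1295.
interactive orrery + manuscript case + coin cabinet + ceramics vitrine + armor display hits 1295 at 74 m².
Every optimal selection uses 5 exhibits.

5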